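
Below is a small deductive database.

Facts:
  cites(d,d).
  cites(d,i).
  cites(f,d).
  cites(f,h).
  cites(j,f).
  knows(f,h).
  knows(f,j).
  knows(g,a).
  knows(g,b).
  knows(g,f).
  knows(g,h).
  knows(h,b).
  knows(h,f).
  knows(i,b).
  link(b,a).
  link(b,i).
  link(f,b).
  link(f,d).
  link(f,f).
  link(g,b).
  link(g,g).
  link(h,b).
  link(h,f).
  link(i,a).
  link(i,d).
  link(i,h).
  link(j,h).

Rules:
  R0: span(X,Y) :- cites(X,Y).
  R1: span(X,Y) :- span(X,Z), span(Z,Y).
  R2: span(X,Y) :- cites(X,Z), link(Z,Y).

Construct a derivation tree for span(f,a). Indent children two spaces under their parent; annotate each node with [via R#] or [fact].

round 1: derive span(d,d) via R0 from cites(d,d)
round 1: derive span(d,i) via R0 from cites(d,i)
round 1: derive span(f,d) via R0 from cites(f,d)
round 1: derive span(f,h) via R0 from cites(f,h)
round 1: derive span(j,f) via R0 from cites(j,f)
round 1: derive span(d,a) via R2 from cites(d,i), link(i,a)
round 1: derive span(d,h) via R2 from cites(d,i), link(i,h)
round 1: derive span(f,b) via R2 from cites(f,h), link(h,b)
round 1: derive span(f,f) via R2 from cites(f,h), link(h,f)
round 1: derive span(j,b) via R2 from cites(j,f), link(f,b)
round 1: derive span(j,d) via R2 from cites(j,f), link(f,d)
round 2: derive span(f,a) via R1 from span(f,d), span(d,a)
round 2: derive span(f,i) via R1 from span(f,d), span(d,i)
round 2: derive span(j,a) via R1 from span(j,d), span(d,a)
round 2: derive span(j,h) via R1 from span(j,d), span(d,h)
round 2: derive span(j,i) via R1 from span(j,d), span(d,i)

span(f,a)  [via R1]
  span(f,d)  [via R0]
    cites(f,d)  [fact]
  span(d,a)  [via R2]
    cites(d,i)  [fact]
    link(i,a)  [fact]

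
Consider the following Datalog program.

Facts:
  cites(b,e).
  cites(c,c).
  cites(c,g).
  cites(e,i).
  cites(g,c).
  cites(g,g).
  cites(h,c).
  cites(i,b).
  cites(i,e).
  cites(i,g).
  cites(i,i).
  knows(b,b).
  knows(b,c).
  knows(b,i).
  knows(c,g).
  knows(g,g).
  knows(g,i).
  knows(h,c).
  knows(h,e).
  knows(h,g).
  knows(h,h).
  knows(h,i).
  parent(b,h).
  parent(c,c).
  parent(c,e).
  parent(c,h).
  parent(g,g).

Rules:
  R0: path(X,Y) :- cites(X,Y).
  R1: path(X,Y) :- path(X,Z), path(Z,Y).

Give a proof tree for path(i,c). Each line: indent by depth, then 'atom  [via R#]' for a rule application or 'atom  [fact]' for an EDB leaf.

round 1: derive path(b,e) via R0 from cites(b,e)
round 1: derive path(c,c) via R0 from cites(c,c)
round 1: derive path(c,g) via R0 from cites(c,g)
round 1: derive path(e,i) via R0 from cites(e,i)
round 1: derive path(g,c) via R0 from cites(g,c)
round 1: derive path(g,g) via R0 from cites(g,g)
round 1: derive path(h,c) via R0 from cites(h,c)
round 1: derive path(i,b) via R0 from cites(i,b)
round 1: derive path(i,e) via R0 from cites(i,e)
round 1: derive path(i,g) via R0 from cites(i,g)
round 1: derive path(i,i) via R0 from cites(i,i)
round 2: derive path(b,i) via R1 from path(b,e), path(e,i)
round 2: derive path(e,b) via R1 from path(e,i), path(i,b)
round 2: derive path(e,e) via R1 from path(e,i), path(i,e)
round 2: derive path(e,g) via R1 from path(e,i), path(i,g)
round 2: derive path(h,g) via R1 from path(h,c), path(c,g)
round 2: derive path(i,c) via R1 from path(i,g), path(g,c)
round 3: derive path(b,b) via R1 from path(b,e), path(e,b)
round 3: derive path(b,c) via R1 from path(b,i), path(i,c)
round 3: derive path(b,g) via R1 from path(b,e), path(e,g)
round 3: derive path(e,c) via R1 from path(e,g), path(g,c)

path(i,c)  [via R1]
  path(i,g)  [via R0]
    cites(i,g)  [fact]
  path(g,c)  [via R0]
    cites(g,c)  [fact]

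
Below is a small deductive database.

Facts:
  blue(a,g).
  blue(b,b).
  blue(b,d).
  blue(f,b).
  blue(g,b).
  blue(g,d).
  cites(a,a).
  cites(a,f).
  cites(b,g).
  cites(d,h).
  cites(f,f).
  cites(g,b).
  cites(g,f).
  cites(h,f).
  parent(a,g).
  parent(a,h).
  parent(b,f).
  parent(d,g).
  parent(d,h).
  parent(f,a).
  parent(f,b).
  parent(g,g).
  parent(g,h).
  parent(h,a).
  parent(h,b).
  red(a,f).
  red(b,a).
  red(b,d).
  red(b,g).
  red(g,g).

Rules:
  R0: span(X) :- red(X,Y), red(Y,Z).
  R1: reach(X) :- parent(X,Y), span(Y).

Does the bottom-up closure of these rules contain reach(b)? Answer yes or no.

round 1: derive span(b) via R0 from red(b,a), red(a,f)
round 1: derive span(g) via R0 from red(g,g), red(g,g)
round 2: derive reach(a) via R1 from parent(a,g), span(g)
round 2: derive reach(d) via R1 from parent(d,g), span(g)
round 2: derive reach(f) via R1 from parent(f,b), span(b)
round 2: derive reach(g) via R1 from parent(g,g), span(g)
round 2: derive reach(h) via R1 from parent(h,b), span(b)

no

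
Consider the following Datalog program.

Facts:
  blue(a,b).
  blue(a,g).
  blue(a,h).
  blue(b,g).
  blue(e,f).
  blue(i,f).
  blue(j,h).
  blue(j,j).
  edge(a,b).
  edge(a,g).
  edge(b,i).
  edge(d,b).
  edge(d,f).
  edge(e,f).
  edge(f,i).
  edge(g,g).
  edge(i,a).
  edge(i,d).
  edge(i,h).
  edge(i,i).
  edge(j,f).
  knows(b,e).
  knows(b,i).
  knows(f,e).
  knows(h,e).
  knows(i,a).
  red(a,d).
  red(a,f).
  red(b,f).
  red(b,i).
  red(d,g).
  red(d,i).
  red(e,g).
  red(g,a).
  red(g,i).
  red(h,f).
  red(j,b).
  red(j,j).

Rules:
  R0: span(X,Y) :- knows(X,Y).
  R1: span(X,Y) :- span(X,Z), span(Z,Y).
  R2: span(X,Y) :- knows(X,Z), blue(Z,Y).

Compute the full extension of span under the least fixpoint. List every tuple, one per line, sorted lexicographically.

span(b,a)
span(b,b)
span(b,e)
span(b,f)
span(b,g)
span(b,h)
span(b,i)
span(f,e)
span(f,f)
span(h,e)
span(h,f)
span(i,a)
span(i,b)
span(i,e)
span(i,f)
span(i,g)
span(i,h)
span(i,i)

round 1: derive span(b,e) via R0 from knows(b,e)
round 1: derive span(b,i) via R0 from knows(b,i)
round 1: derive span(f,e) via R0 from knows(f,e)
round 1: derive span(h,e) via R0 from knows(h,e)
round 1: derive span(i,a) via R0 from knows(i,a)
round 1: derive span(b,f) via R2 from knows(b,e), blue(e,f)
round 1: derive span(f,f) via R2 from knows(f,e), blue(e,f)
round 1: derive span(h,f) via R2 from knows(h,e), blue(e,f)
round 1: derive span(i,b) via R2 from knows(i,a), blue(a,b)
round 1: derive span(i,g) via R2 from knows(i,a), blue(a,g)
round 1: derive span(i,h) via R2 from knows(i,a), blue(a,h)
round 2: derive span(b,a) via R1 from span(b,i), span(i,a)
round 2: derive span(b,b) via R1 from span(b,i), span(i,b)
round 2: derive span(b,g) via R1 from span(b,i), span(i,g)
round 2: derive span(b,h) via R1 from span(b,i), span(i,h)
round 2: derive span(i,e) via R1 from span(i,b), span(b,e)
round 2: derive span(i,f) via R1 from span(i,b), span(b,f)
round 2: derive span(i,i) via R1 from span(i,b), span(b,i)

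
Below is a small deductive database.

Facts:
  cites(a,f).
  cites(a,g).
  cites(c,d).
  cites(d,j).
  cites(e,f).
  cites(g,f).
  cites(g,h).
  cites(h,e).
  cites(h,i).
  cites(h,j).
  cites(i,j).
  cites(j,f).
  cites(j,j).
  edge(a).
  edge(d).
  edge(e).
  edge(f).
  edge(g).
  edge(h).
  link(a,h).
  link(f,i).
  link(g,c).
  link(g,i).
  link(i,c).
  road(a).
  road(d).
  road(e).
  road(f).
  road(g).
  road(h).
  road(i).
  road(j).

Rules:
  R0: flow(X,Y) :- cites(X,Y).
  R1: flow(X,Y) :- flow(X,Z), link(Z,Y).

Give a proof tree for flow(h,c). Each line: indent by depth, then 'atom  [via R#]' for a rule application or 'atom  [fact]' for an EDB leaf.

flow(h,c)  [via R1]
  flow(h,i)  [via R0]
    cites(h,i)  [fact]
  link(i,c)  [fact]

round 1: derive flow(a,f) via R0 from cites(a,f)
round 1: derive flow(a,g) via R0 from cites(a,g)
round 1: derive flow(c,d) via R0 from cites(c,d)
round 1: derive flow(d,j) via R0 from cites(d,j)
round 1: derive flow(e,f) via R0 from cites(e,f)
round 1: derive flow(g,f) via R0 from cites(g,f)
round 1: derive flow(g,h) via R0 from cites(g,h)
round 1: derive flow(h,e) via R0 from cites(h,e)
round 1: derive flow(h,i) via R0 from cites(h,i)
round 1: derive flow(h,j) via R0 from cites(h,j)
round 1: derive flow(i,j) via R0 from cites(i,j)
round 1: derive flow(j,f) via R0 from cites(j,f)
round 1: derive flow(j,j) via R0 from cites(j,j)
round 2: derive flow(a,c) via R1 from flow(a,g), link(g,c)
round 2: derive flow(a,i) via R1 from flow(a,f), link(f,i)
round 2: derive flow(e,i) via R1 from flow(e,f), link(f,i)
round 2: derive flow(g,i) via R1 from flow(g,f), link(f,i)
round 2: derive flow(h,c) via R1 from flow(h,i), link(i,c)
round 2: derive flow(j,i) via R1 from flow(j,f), link(f,i)
round 3: derive flow(e,c) via R1 from flow(e,i), link(i,c)
round 3: derive flow(g,c) via R1 from flow(g,i), link(i,c)
round 3: derive flow(j,c) via R1 from flow(j,i), link(i,c)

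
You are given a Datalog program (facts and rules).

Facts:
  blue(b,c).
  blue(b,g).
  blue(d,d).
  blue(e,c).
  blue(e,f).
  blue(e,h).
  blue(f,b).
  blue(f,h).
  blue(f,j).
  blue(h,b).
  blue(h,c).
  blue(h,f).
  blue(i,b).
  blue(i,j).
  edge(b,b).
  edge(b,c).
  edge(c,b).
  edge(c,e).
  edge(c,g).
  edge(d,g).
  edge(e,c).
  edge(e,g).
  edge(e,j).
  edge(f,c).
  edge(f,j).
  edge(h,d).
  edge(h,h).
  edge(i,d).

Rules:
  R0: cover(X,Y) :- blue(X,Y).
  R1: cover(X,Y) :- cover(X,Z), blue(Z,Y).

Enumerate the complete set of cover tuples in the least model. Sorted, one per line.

cover(b,c)
cover(b,g)
cover(d,d)
cover(e,b)
cover(e,c)
cover(e,f)
cover(e,g)
cover(e,h)
cover(e,j)
cover(f,b)
cover(f,c)
cover(f,f)
cover(f,g)
cover(f,h)
cover(f,j)
cover(h,b)
cover(h,c)
cover(h,f)
cover(h,g)
cover(h,h)
cover(h,j)
cover(i,b)
cover(i,c)
cover(i,g)
cover(i,j)

round 1: derive cover(b,c) via R0 from blue(b,c)
round 1: derive cover(b,g) via R0 from blue(b,g)
round 1: derive cover(d,d) via R0 from blue(d,d)
round 1: derive cover(e,c) via R0 from blue(e,c)
round 1: derive cover(e,f) via R0 from blue(e,f)
round 1: derive cover(e,h) via R0 from blue(e,h)
round 1: derive cover(f,b) via R0 from blue(f,b)
round 1: derive cover(f,h) via R0 from blue(f,h)
round 1: derive cover(f,j) via R0 from blue(f,j)
round 1: derive cover(h,b) via R0 from blue(h,b)
round 1: derive cover(h,c) via R0 from blue(h,c)
round 1: derive cover(h,f) via R0 from blue(h,f)
round 1: derive cover(i,b) via R0 from blue(i,b)
round 1: derive cover(i,j) via R0 from blue(i,j)
round 2: derive cover(e,b) via R1 from cover(e,f), blue(f,b)
round 2: derive cover(e,j) via R1 from cover(e,f), blue(f,j)
round 2: derive cover(f,c) via R1 from cover(f,b), blue(b,c)
round 2: derive cover(f,f) via R1 from cover(f,h), blue(h,f)
round 2: derive cover(f,g) via R1 from cover(f,b), blue(b,g)
round 2: derive cover(h,g) via R1 from cover(h,b), blue(b,g)
round 2: derive cover(h,h) via R1 from cover(h,f), blue(f,h)
round 2: derive cover(h,j) via R1 from cover(h,f), blue(f,j)
round 2: derive cover(i,c) via R1 from cover(i,b), blue(b,c)
round 2: derive cover(i,g) via R1 from cover(i,b), blue(b,g)
round 3: derive cover(e,g) via R1 from cover(e,b), blue(b,g)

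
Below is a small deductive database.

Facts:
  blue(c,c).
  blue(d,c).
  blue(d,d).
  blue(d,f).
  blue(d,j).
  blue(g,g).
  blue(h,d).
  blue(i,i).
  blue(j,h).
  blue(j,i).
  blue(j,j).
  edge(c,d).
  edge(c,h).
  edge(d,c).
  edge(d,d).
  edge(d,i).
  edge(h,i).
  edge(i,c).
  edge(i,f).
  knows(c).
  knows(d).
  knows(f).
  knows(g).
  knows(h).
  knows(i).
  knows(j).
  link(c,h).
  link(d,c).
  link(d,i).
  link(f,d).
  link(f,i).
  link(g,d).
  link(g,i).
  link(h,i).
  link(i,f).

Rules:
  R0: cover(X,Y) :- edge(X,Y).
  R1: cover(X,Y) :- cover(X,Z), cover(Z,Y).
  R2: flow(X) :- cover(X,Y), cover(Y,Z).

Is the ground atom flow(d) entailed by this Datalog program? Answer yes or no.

yes

round 1: derive cover(c,d) via R0 from edge(c,d)
round 1: derive cover(c,h) via R0 from edge(c,h)
round 1: derive cover(d,c) via R0 from edge(d,c)
round 1: derive cover(d,d) via R0 from edge(d,d)
round 1: derive cover(d,i) via R0 from edge(d,i)
round 1: derive cover(h,i) via R0 from edge(h,i)
round 1: derive cover(i,c) via R0 from edge(i,c)
round 1: derive cover(i,f) via R0 from edge(i,f)
round 2: derive cover(c,c) via R1 from cover(c,d), cover(d,c)
round 2: derive cover(c,i) via R1 from cover(c,d), cover(d,i)
round 2: derive cover(d,f) via R1 from cover(d,i), cover(i,f)
round 2: derive cover(d,h) via R1 from cover(d,c), cover(c,h)
round 2: derive cover(h,c) via R1 from cover(h,i), cover(i,c)
round 2: derive cover(h,f) via R1 from cover(h,i), cover(i,f)
round 2: derive cover(i,d) via R1 from cover(i,c), cover(c,d)
round 2: derive cover(i,h) via R1 from cover(i,c), cover(c,h)
round 2: derive flow(c) via R2 from cover(c,d), cover(d,c)
round 2: derive flow(d) via R2 from cover(d,c), cover(c,d)
round 2: derive flow(h) via R2 from cover(h,i), cover(i,c)
round 2: derive flow(i) via R2 from cover(i,c), cover(c,d)
round 3: derive cover(c,f) via R1 from cover(c,d), cover(d,f)
round 3: derive cover(h,d) via R1 from cover(h,c), cover(c,d)
round 3: derive cover(h,h) via R1 from cover(h,c), cover(c,h)
round 3: derive cover(i,i) via R1 from cover(i,c), cover(c,i)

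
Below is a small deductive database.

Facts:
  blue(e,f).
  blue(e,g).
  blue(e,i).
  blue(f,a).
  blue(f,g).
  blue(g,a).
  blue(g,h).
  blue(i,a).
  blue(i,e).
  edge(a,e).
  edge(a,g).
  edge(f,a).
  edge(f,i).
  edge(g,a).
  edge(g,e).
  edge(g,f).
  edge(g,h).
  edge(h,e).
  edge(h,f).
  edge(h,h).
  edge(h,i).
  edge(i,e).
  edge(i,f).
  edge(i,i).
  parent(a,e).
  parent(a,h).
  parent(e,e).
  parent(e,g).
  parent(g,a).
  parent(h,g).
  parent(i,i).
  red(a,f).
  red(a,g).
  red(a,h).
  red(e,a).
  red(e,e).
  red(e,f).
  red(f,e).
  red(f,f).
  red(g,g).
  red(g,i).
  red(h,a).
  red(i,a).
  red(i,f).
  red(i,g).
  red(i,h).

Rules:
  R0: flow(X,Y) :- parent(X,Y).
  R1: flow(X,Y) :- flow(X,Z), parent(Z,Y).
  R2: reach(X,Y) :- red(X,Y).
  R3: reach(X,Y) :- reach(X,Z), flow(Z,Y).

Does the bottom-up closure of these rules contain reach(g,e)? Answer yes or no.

round 1: derive flow(a,e) via R0 from parent(a,e)
round 1: derive flow(a,h) via R0 from parent(a,h)
round 1: derive flow(e,e) via R0 from parent(e,e)
round 1: derive flow(e,g) via R0 from parent(e,g)
round 1: derive flow(g,a) via R0 from parent(g,a)
round 1: derive flow(h,g) via R0 from parent(h,g)
round 1: derive flow(i,i) via R0 from parent(i,i)
round 1: derive reach(a,f) via R2 from red(a,f)
round 1: derive reach(a,g) via R2 from red(a,g)
round 1: derive reach(a,h) via R2 from red(a,h)
round 1: derive reach(e,a) via R2 from red(e,a)
round 1: derive reach(e,e) via R2 from red(e,e)
round 1: derive reach(e,f) via R2 from red(e,f)
round 1: derive reach(f,e) via R2 from red(f,e)
round 1: derive reach(f,f) via R2 from red(f,f)
round 1: derive reach(g,g) via R2 from red(g,g)
round 1: derive reach(g,i) via R2 from red(g,i)
round 1: derive reach(h,a) via R2 from red(h,a)
round 1: derive reach(i,a) via R2 from red(i,a)
round 1: derive reach(i,f) via R2 from red(i,f)
round 1: derive reach(i,g) via R2 from red(i,g)
round 1: derive reach(i,h) via R2 from red(i,h)
round 2: derive flow(a,g) via R1 from flow(a,e), parent(e,g)
round 2: derive flow(e,a) via R1 from flow(e,g), parent(g,a)
round 2: derive flow(g,e) via R1 from flow(g,a), parent(a,e)
round 2: derive flow(g,h) via R1 from flow(g,a), parent(a,h)
round 2: derive flow(h,a) via R1 from flow(h,g), parent(g,a)
round 2: derive reach(a,a) via R3 from reach(a,g), flow(g,a)
round 2: derive reach(e,g) via R3 from reach(e,e), flow(e,g)
round 2: derive reach(e,h) via R3 from reach(e,a), flow(a,h)
round 2: derive reach(f,g) via R3 from reach(f,e), flow(e,g)
round 2: derive reach(g,a) via R3 from reach(g,g), flow(g,a)
round 2: derive reach(h,e) via R3 from reach(h,a), flow(a,e)
round 2: derive reach(h,h) via R3 from reach(h,a), flow(a,h)
round 2: derive reach(i,e) via R3 from reach(i,a), flow(a,e)
round 3: derive flow(a,a) via R1 from flow(a,g), parent(g,a)
round 3: derive flow(e,h) via R1 from flow(e,a), parent(a,h)
round 3: derive flow(g,g) via R1 from flow(g,e), parent(e,g)
round 3: derive flow(h,e) via R1 from flow(h,a), parent(a,e)
round 3: derive flow(h,h) via R1 from flow(h,a), parent(a,h)
round 3: derive reach(a,e) via R3 from reach(a,a), flow(a,e)
round 3: derive reach(f,a) via R3 from reach(f,e), flow(e,a)
round 3: derive reach(f,h) via R3 from reach(f,g), flow(g,h)
round 3: derive reach(g,e) via R3 from reach(g,a), flow(a,e)
round 3: derive reach(g,h) via R3 from reach(g,a), flow(a,h)
round 3: derive reach(h,g) via R3 from reach(h,a), flow(a,g)

yes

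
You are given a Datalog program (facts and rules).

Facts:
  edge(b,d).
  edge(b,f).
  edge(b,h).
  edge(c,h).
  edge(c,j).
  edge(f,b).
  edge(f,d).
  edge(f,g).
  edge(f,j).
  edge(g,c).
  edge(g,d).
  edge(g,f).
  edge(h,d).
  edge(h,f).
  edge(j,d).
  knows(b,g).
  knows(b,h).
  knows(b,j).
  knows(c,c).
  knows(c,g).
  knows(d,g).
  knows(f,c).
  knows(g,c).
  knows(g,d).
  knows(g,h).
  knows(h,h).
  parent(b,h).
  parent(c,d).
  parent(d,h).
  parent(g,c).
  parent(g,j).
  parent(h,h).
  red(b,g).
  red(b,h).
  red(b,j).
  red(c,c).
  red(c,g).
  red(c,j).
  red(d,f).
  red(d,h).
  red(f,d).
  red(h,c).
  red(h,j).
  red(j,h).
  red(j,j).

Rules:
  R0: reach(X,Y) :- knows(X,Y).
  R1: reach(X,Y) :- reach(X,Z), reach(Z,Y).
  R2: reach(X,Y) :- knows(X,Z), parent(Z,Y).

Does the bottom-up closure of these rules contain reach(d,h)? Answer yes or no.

round 1: derive reach(b,g) via R0 from knows(b,g)
round 1: derive reach(b,h) via R0 from knows(b,h)
round 1: derive reach(b,j) via R0 from knows(b,j)
round 1: derive reach(c,c) via R0 from knows(c,c)
round 1: derive reach(c,g) via R0 from knows(c,g)
round 1: derive reach(d,g) via R0 from knows(d,g)
round 1: derive reach(f,c) via R0 from knows(f,c)
round 1: derive reach(g,c) via R0 from knows(g,c)
round 1: derive reach(g,d) via R0 from knows(g,d)
round 1: derive reach(g,h) via R0 from knows(g,h)
round 1: derive reach(h,h) via R0 from knows(h,h)
round 1: derive reach(b,c) via R2 from knows(b,g), parent(g,c)
round 1: derive reach(c,d) via R2 from knows(c,c), parent(c,d)
round 1: derive reach(c,j) via R2 from knows(c,g), parent(g,j)
round 1: derive reach(d,c) via R2 from knows(d,g), parent(g,c)
round 1: derive reach(d,j) via R2 from knows(d,g), parent(g,j)
round 1: derive reach(f,d) via R2 from knows(f,c), parent(c,d)
round 2: derive reach(b,d) via R1 from reach(b,c), reach(c,d)
round 2: derive reach(c,h) via R1 from reach(c,g), reach(g,h)
round 2: derive reach(d,d) via R1 from reach(d,c), reach(c,d)
round 2: derive reach(d,h) via R1 from reach(d,g), reach(g,h)
round 2: derive reach(f,g) via R1 from reach(f,c), reach(c,g)
round 2: derive reach(f,j) via R1 from reach(f,c), reach(c,j)
round 2: derive reach(g,g) via R1 from reach(g,c), reach(c,g)
round 2: derive reach(g,j) via R1 from reach(g,c), reach(c,j)
round 3: derive reach(f,h) via R1 from reach(f,c), reach(c,h)

yes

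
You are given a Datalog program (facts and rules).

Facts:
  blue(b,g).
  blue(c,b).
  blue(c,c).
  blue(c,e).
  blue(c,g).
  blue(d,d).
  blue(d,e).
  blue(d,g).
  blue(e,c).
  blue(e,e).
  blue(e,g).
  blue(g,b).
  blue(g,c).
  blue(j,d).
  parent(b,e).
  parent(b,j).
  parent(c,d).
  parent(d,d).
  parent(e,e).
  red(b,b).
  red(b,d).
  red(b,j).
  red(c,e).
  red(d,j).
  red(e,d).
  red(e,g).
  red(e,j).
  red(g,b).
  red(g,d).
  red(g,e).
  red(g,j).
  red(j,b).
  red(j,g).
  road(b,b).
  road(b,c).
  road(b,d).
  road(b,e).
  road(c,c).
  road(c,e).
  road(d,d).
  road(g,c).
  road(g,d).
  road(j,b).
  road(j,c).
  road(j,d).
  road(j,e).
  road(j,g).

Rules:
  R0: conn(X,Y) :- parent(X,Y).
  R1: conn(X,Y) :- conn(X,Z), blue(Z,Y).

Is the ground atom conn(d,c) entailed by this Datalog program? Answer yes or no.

yes

round 1: derive conn(b,e) via R0 from parent(b,e)
round 1: derive conn(b,j) via R0 from parent(b,j)
round 1: derive conn(c,d) via R0 from parent(c,d)
round 1: derive conn(d,d) via R0 from parent(d,d)
round 1: derive conn(e,e) via R0 from parent(e,e)
round 2: derive conn(b,c) via R1 from conn(b,e), blue(e,c)
round 2: derive conn(b,d) via R1 from conn(b,j), blue(j,d)
round 2: derive conn(b,g) via R1 from conn(b,e), blue(e,g)
round 2: derive conn(c,e) via R1 from conn(c,d), blue(d,e)
round 2: derive conn(c,g) via R1 from conn(c,d), blue(d,g)
round 2: derive conn(d,e) via R1 from conn(d,d), blue(d,e)
round 2: derive conn(d,g) via R1 from conn(d,d), blue(d,g)
round 2: derive conn(e,c) via R1 from conn(e,e), blue(e,c)
round 2: derive conn(e,g) via R1 from conn(e,e), blue(e,g)
round 3: derive conn(b,b) via R1 from conn(b,c), blue(c,b)
round 3: derive conn(c,b) via R1 from conn(c,g), blue(g,b)
round 3: derive conn(c,c) via R1 from conn(c,e), blue(e,c)
round 3: derive conn(d,b) via R1 from conn(d,g), blue(g,b)
round 3: derive conn(d,c) via R1 from conn(d,e), blue(e,c)
round 3: derive conn(e,b) via R1 from conn(e,c), blue(c,b)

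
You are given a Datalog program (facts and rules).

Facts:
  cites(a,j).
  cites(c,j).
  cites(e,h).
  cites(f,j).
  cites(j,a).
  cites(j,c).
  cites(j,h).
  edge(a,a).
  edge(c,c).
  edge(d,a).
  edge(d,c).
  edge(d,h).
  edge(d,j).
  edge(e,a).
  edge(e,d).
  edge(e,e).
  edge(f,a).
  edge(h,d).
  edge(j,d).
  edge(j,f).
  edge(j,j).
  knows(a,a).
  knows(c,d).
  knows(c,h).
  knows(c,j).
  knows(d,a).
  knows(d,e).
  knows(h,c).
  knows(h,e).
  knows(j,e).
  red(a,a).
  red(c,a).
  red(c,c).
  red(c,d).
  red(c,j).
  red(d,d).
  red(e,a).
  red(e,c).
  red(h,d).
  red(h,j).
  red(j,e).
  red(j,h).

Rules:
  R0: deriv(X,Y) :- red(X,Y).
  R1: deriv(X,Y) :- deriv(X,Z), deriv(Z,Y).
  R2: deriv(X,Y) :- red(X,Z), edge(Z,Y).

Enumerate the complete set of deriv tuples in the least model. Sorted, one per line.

round 1: derive deriv(a,a) via R0 from red(a,a)
round 1: derive deriv(c,a) via R0 from red(c,a)
round 1: derive deriv(c,c) via R0 from red(c,c)
round 1: derive deriv(c,d) via R0 from red(c,d)
round 1: derive deriv(c,j) via R0 from red(c,j)
round 1: derive deriv(d,d) via R0 from red(d,d)
round 1: derive deriv(e,a) via R0 from red(e,a)
round 1: derive deriv(e,c) via R0 from red(e,c)
round 1: derive deriv(h,d) via R0 from red(h,d)
round 1: derive deriv(h,j) via R0 from red(h,j)
round 1: derive deriv(j,e) via R0 from red(j,e)
round 1: derive deriv(j,h) via R0 from red(j,h)
round 1: derive deriv(c,f) via R2 from red(c,j), edge(j,f)
round 1: derive deriv(c,h) via R2 from red(c,d), edge(d,h)
round 1: derive deriv(d,a) via R2 from red(d,d), edge(d,a)
round 1: derive deriv(d,c) via R2 from red(d,d), edge(d,c)
round 1: derive deriv(d,h) via R2 from red(d,d), edge(d,h)
round 1: derive deriv(d,j) via R2 from red(d,d), edge(d,j)
round 1: derive deriv(h,a) via R2 from red(h,d), edge(d,a)
round 1: derive deriv(h,c) via R2 from red(h,d), edge(d,c)
round 1: derive deriv(h,f) via R2 from red(h,j), edge(j,f)
round 1: derive deriv(h,h) via R2 from red(h,d), edge(d,h)
round 1: derive deriv(j,a) via R2 from red(j,e), edge(e,a)
round 1: derive deriv(j,d) via R2 from red(j,e), edge(e,d)
round 2: derive deriv(c,e) via R1 from deriv(c,j), deriv(j,e)
round 2: derive deriv(d,e) via R1 from deriv(d,j), deriv(j,e)
round 2: derive deriv(d,f) via R1 from deriv(d,c), deriv(c,f)
round 2: derive deriv(e,d) via R1 from deriv(e,c), deriv(c,d)
round 2: derive deriv(e,f) via R1 from deriv(e,c), deriv(c,f)
round 2: derive deriv(e,h) via R1 from deriv(e,c), deriv(c,h)
round 2: derive deriv(e,j) via R1 from deriv(e,c), deriv(c,j)
round 2: derive deriv(h,e) via R1 from deriv(h,j), deriv(j,e)
round 2: derive deriv(j,c) via R1 from deriv(j,d), deriv(d,c)
round 2: derive deriv(j,f) via R1 from deriv(j,h), deriv(h,f)
round 2: derive deriv(j,j) via R1 from deriv(j,d), deriv(d,j)
round 3: derive deriv(e,e) via R1 from deriv(e,c), deriv(c,e)

deriv(a,a)
deriv(c,a)
deriv(c,c)
deriv(c,d)
deriv(c,e)
deriv(c,f)
deriv(c,h)
deriv(c,j)
deriv(d,a)
deriv(d,c)
deriv(d,d)
deriv(d,e)
deriv(d,f)
deriv(d,h)
deriv(d,j)
deriv(e,a)
deriv(e,c)
deriv(e,d)
deriv(e,e)
deriv(e,f)
deriv(e,h)
deriv(e,j)
deriv(h,a)
deriv(h,c)
deriv(h,d)
deriv(h,e)
deriv(h,f)
deriv(h,h)
deriv(h,j)
deriv(j,a)
deriv(j,c)
deriv(j,d)
deriv(j,e)
deriv(j,f)
deriv(j,h)
deriv(j,j)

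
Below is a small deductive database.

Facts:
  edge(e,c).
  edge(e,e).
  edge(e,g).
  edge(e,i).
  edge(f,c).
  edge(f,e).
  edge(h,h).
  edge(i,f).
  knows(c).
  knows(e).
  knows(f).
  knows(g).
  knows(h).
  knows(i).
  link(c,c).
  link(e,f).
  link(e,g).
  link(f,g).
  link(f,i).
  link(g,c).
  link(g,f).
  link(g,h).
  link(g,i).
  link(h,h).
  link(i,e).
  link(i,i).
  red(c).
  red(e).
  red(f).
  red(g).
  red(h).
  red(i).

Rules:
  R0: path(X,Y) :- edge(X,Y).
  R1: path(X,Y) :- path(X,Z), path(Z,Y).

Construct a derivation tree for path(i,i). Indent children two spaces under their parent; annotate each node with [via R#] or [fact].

round 1: derive path(e,c) via R0 from edge(e,c)
round 1: derive path(e,e) via R0 from edge(e,e)
round 1: derive path(e,g) via R0 from edge(e,g)
round 1: derive path(e,i) via R0 from edge(e,i)
round 1: derive path(f,c) via R0 from edge(f,c)
round 1: derive path(f,e) via R0 from edge(f,e)
round 1: derive path(h,h) via R0 from edge(h,h)
round 1: derive path(i,f) via R0 from edge(i,f)
round 2: derive path(e,f) via R1 from path(e,i), path(i,f)
round 2: derive path(f,g) via R1 from path(f,e), path(e,g)
round 2: derive path(f,i) via R1 from path(f,e), path(e,i)
round 2: derive path(i,c) via R1 from path(i,f), path(f,c)
round 2: derive path(i,e) via R1 from path(i,f), path(f,e)
round 3: derive path(f,f) via R1 from path(f,e), path(e,f)
round 3: derive path(i,g) via R1 from path(i,e), path(e,g)
round 3: derive path(i,i) via R1 from path(i,e), path(e,i)

path(i,i)  [via R1]
  path(i,e)  [via R1]
    path(i,f)  [via R0]
      edge(i,f)  [fact]
    path(f,e)  [via R0]
      edge(f,e)  [fact]
  path(e,i)  [via R0]
    edge(e,i)  [fact]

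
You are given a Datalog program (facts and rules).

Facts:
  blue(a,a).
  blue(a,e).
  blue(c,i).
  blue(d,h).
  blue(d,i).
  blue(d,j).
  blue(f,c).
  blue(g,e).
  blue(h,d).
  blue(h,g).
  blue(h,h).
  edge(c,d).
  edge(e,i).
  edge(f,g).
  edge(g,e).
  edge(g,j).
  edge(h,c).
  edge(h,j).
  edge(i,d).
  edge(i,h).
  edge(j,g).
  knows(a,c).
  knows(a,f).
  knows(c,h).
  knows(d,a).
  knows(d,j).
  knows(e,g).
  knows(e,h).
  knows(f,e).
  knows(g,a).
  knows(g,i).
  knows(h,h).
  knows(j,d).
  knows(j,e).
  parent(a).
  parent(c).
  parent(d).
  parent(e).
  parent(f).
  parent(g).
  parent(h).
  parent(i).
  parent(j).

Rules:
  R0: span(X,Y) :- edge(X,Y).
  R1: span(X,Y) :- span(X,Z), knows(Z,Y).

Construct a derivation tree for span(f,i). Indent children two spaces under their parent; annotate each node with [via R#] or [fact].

round 1: derive span(c,d) via R0 from edge(c,d)
round 1: derive span(e,i) via R0 from edge(e,i)
round 1: derive span(f,g) via R0 from edge(f,g)
round 1: derive span(g,e) via R0 from edge(g,e)
round 1: derive span(g,j) via R0 from edge(g,j)
round 1: derive span(h,c) via R0 from edge(h,c)
round 1: derive span(h,j) via R0 from edge(h,j)
round 1: derive span(i,d) via R0 from edge(i,d)
round 1: derive span(i,h) via R0 from edge(i,h)
round 1: derive span(j,g) via R0 from edge(j,g)
round 2: derive span(c,a) via R1 from span(c,d), knows(d,a)
round 2: derive span(c,j) via R1 from span(c,d), knows(d,j)
round 2: derive span(f,a) via R1 from span(f,g), knows(g,a)
round 2: derive span(f,i) via R1 from span(f,g), knows(g,i)
round 2: derive span(g,d) via R1 from span(g,j), knows(j,d)
round 2: derive span(g,g) via R1 from span(g,e), knows(e,g)
round 2: derive span(g,h) via R1 from span(g,e), knows(e,h)
round 2: derive span(h,d) via R1 from span(h,j), knows(j,d)
round 2: derive span(h,e) via R1 from span(h,j), knows(j,e)
round 2: derive span(h,h) via R1 from span(h,c), knows(c,h)
round 2: derive span(i,a) via R1 from span(i,d), knows(d,a)
round 2: derive span(i,j) via R1 from span(i,d), knows(d,j)
round 2: derive span(j,a) via R1 from span(j,g), knows(g,a)
round 2: derive span(j,i) via R1 from span(j,g), knows(g,i)
round 3: derive span(c,c) via R1 from span(c,a), knows(a,c)
round 3: derive span(c,e) via R1 from span(c,j), knows(j,e)
round 3: derive span(c,f) via R1 from span(c,a), knows(a,f)
round 3: derive span(f,c) via R1 from span(f,a), knows(a,c)
round 3: derive span(f,f) via R1 from span(f,a), knows(a,f)
round 3: derive span(g,a) via R1 from span(g,d), knows(d,a)
round 3: derive span(g,i) via R1 from span(g,g), knows(g,i)
round 3: derive span(h,a) via R1 from span(h,d), knows(d,a)
round 3: derive span(h,g) via R1 from span(h,e), knows(e,g)
round 3: derive span(i,c) via R1 from span(i,a), knows(a,c)
round 3: derive span(i,e) via R1 from span(i,j), knows(j,e)
round 3: derive span(i,f) via R1 from span(i,a), knows(a,f)
round 3: derive span(j,c) via R1 from span(j,a), knows(a,c)
round 3: derive span(j,f) via R1 from span(j,a), knows(a,f)
round 4: derive span(c,g) via R1 from span(c,e), knows(e,g)
round 4: derive span(c,h) via R1 from span(c,c), knows(c,h)
round 4: derive span(f,e) via R1 from span(f,f), knows(f,e)
round 4: derive span(f,h) via R1 from span(f,c), knows(c,h)
round 4: derive span(g,c) via R1 from span(g,a), knows(a,c)
round 4: derive span(g,f) via R1 from span(g,a), knows(a,f)
round 4: derive span(h,f) via R1 from span(h,a), knows(a,f)
round 4: derive span(h,i) via R1 from span(h,g), knows(g,i)
round 4: derive span(i,g) via R1 from span(i,e), knows(e,g)
round 4: derive span(j,e) via R1 from span(j,f), knows(f,e)
round 4: derive span(j,h) via R1 from span(j,c), knows(c,h)
round 5: derive span(c,i) via R1 from span(c,g), knows(g,i)
round 5: derive span(i,i) via R1 from span(i,g), knows(g,i)

span(f,i)  [via R1]
  span(f,g)  [via R0]
    edge(f,g)  [fact]
  knows(g,i)  [fact]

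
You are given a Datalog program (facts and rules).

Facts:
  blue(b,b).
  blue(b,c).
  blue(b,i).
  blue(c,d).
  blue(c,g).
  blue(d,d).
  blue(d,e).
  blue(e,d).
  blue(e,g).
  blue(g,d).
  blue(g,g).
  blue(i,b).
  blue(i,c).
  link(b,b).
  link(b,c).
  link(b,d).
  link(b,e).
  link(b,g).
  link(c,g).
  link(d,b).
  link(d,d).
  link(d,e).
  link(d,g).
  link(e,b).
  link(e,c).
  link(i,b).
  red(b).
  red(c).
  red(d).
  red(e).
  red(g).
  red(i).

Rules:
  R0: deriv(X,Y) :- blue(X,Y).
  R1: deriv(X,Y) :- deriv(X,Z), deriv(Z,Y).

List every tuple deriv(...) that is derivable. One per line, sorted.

round 1: derive deriv(b,b) via R0 from blue(b,b)
round 1: derive deriv(b,c) via R0 from blue(b,c)
round 1: derive deriv(b,i) via R0 from blue(b,i)
round 1: derive deriv(c,d) via R0 from blue(c,d)
round 1: derive deriv(c,g) via R0 from blue(c,g)
round 1: derive deriv(d,d) via R0 from blue(d,d)
round 1: derive deriv(d,e) via R0 from blue(d,e)
round 1: derive deriv(e,d) via R0 from blue(e,d)
round 1: derive deriv(e,g) via R0 from blue(e,g)
round 1: derive deriv(g,d) via R0 from blue(g,d)
round 1: derive deriv(g,g) via R0 from blue(g,g)
round 1: derive deriv(i,b) via R0 from blue(i,b)
round 1: derive deriv(i,c) via R0 from blue(i,c)
round 2: derive deriv(b,d) via R1 from deriv(b,c), deriv(c,d)
round 2: derive deriv(b,g) via R1 from deriv(b,c), deriv(c,g)
round 2: derive deriv(c,e) via R1 from deriv(c,d), deriv(d,e)
round 2: derive deriv(d,g) via R1 from deriv(d,e), deriv(e,g)
round 2: derive deriv(e,e) via R1 from deriv(e,d), deriv(d,e)
round 2: derive deriv(g,e) via R1 from deriv(g,d), deriv(d,e)
round 2: derive deriv(i,d) via R1 from deriv(i,c), deriv(c,d)
round 2: derive deriv(i,g) via R1 from deriv(i,c), deriv(c,g)
round 2: derive deriv(i,i) via R1 from deriv(i,b), deriv(b,i)
round 3: derive deriv(b,e) via R1 from deriv(b,c), deriv(c,e)
round 3: derive deriv(i,e) via R1 from deriv(i,c), deriv(c,e)

deriv(b,b)
deriv(b,c)
deriv(b,d)
deriv(b,e)
deriv(b,g)
deriv(b,i)
deriv(c,d)
deriv(c,e)
deriv(c,g)
deriv(d,d)
deriv(d,e)
deriv(d,g)
deriv(e,d)
deriv(e,e)
deriv(e,g)
deriv(g,d)
deriv(g,e)
deriv(g,g)
deriv(i,b)
deriv(i,c)
deriv(i,d)
deriv(i,e)
deriv(i,g)
deriv(i,i)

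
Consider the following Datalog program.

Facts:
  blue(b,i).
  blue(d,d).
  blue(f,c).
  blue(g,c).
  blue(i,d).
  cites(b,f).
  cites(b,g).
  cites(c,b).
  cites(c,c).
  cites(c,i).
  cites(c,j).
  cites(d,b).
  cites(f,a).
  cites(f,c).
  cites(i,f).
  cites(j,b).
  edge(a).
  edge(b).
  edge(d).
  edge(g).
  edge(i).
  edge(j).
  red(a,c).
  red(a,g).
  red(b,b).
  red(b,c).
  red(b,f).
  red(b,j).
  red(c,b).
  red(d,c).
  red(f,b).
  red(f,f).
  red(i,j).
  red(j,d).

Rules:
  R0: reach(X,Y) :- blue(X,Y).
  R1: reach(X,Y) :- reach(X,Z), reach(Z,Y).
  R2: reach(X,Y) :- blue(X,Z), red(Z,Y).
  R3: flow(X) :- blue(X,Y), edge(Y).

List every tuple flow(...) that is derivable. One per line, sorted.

flow(b)
flow(d)
flow(i)

round 1: derive flow(b) via R3 from blue(b,i), edge(i)
round 1: derive flow(d) via R3 from blue(d,d), edge(d)
round 1: derive flow(i) via R3 from blue(i,d), edge(d)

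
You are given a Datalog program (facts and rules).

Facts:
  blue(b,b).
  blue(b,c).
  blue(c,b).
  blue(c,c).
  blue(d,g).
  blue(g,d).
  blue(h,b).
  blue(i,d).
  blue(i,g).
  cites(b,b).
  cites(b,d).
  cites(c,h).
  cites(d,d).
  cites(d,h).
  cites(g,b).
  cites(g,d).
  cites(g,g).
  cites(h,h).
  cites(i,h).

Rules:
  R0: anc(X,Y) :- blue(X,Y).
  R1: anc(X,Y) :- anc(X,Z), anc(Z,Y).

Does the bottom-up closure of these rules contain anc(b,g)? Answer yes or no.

round 1: derive anc(b,b) via R0 from blue(b,b)
round 1: derive anc(b,c) via R0 from blue(b,c)
round 1: derive anc(c,b) via R0 from blue(c,b)
round 1: derive anc(c,c) via R0 from blue(c,c)
round 1: derive anc(d,g) via R0 from blue(d,g)
round 1: derive anc(g,d) via R0 from blue(g,d)
round 1: derive anc(h,b) via R0 from blue(h,b)
round 1: derive anc(i,d) via R0 from blue(i,d)
round 1: derive anc(i,g) via R0 from blue(i,g)
round 2: derive anc(d,d) via R1 from anc(d,g), anc(g,d)
round 2: derive anc(g,g) via R1 from anc(g,d), anc(d,g)
round 2: derive anc(h,c) via R1 from anc(h,b), anc(b,c)

no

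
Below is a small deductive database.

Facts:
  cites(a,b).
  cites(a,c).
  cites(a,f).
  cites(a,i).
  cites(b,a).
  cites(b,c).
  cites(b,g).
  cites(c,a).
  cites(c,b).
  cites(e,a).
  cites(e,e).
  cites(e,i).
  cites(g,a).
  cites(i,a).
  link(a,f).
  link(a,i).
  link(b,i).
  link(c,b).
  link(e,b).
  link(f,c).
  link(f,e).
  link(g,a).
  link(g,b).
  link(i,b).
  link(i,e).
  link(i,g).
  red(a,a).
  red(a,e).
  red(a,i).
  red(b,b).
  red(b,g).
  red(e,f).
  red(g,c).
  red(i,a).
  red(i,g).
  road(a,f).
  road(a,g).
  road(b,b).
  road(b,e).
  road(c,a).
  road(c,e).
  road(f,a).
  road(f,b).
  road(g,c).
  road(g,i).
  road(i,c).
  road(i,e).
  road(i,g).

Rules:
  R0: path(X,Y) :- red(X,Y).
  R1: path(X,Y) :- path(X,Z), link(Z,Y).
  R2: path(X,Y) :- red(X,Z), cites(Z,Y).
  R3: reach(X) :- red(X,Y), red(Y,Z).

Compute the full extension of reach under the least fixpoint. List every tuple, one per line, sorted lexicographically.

round 1: derive reach(a) via R3 from red(a,a), red(a,a)
round 1: derive reach(b) via R3 from red(b,b), red(b,b)
round 1: derive reach(i) via R3 from red(i,a), red(a,a)

reach(a)
reach(b)
reach(i)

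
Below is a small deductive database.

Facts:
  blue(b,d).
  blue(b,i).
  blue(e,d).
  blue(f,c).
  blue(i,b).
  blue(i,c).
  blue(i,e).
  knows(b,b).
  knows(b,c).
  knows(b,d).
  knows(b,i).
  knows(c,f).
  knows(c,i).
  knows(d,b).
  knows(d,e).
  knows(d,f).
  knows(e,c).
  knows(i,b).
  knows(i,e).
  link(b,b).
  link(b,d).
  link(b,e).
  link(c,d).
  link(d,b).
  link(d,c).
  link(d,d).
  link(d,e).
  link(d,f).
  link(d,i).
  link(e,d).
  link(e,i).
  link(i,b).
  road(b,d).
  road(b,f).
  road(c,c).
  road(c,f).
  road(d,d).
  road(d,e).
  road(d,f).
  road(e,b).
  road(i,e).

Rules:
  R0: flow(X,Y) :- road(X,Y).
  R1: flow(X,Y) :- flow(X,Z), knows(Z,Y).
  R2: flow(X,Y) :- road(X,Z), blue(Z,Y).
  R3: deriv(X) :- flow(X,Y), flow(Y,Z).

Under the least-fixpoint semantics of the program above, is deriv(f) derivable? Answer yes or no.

round 1: derive flow(b,d) via R0 from road(b,d)
round 1: derive flow(b,f) via R0 from road(b,f)
round 1: derive flow(c,c) via R0 from road(c,c)
round 1: derive flow(c,f) via R0 from road(c,f)
round 1: derive flow(d,d) via R0 from road(d,d)
round 1: derive flow(d,e) via R0 from road(d,e)
round 1: derive flow(d,f) via R0 from road(d,f)
round 1: derive flow(e,b) via R0 from road(e,b)
round 1: derive flow(i,e) via R0 from road(i,e)
round 1: derive flow(b,c) via R2 from road(b,f), blue(f,c)
round 1: derive flow(d,c) via R2 from road(d,f), blue(f,c)
round 1: derive flow(e,d) via R2 from road(e,b), blue(b,d)
round 1: derive flow(e,i) via R2 from road(e,b), blue(b,i)
round 1: derive flow(i,d) via R2 from road(i,e), blue(e,d)
round 2: derive flow(b,b) via R1 from flow(b,d), knows(d,b)
round 2: derive flow(b,e) via R1 from flow(b,d), knows(d,e)
round 2: derive flow(b,i) via R1 from flow(b,c), knows(c,i)
round 2: derive flow(c,i) via R1 from flow(c,c), knows(c,i)
round 2: derive flow(d,b) via R1 from flow(d,d), knows(d,b)
round 2: derive flow(d,i) via R1 from flow(d,c), knows(c,i)
round 2: derive flow(e,c) via R1 from flow(e,b), knows(b,c)
round 2: derive flow(e,e) via R1 from flow(e,d), knows(d,e)
round 2: derive flow(e,f) via R1 from flow(e,d), knows(d,f)
round 2: derive flow(i,b) via R1 from flow(i,d), knows(d,b)
round 2: derive flow(i,c) via R1 from flow(i,e), knows(e,c)
round 2: derive flow(i,f) via R1 from flow(i,d), knows(d,f)
round 2: derive deriv(b) via R3 from flow(b,c), flow(c,c)
round 2: derive deriv(c) via R3 from flow(c,c), flow(c,c)
round 2: derive deriv(d) via R3 from flow(d,c), flow(c,c)
round 2: derive deriv(e) via R3 from flow(e,b), flow(b,c)
round 2: derive deriv(i) via R3 from flow(i,d), flow(d,c)
round 3: derive flow(c,b) via R1 from flow(c,i), knows(i,b)
round 3: derive flow(c,e) via R1 from flow(c,i), knows(i,e)
round 3: derive flow(i,i) via R1 from flow(i,b), knows(b,i)
round 4: derive flow(c,d) via R1 from flow(c,b), knows(b,d)

no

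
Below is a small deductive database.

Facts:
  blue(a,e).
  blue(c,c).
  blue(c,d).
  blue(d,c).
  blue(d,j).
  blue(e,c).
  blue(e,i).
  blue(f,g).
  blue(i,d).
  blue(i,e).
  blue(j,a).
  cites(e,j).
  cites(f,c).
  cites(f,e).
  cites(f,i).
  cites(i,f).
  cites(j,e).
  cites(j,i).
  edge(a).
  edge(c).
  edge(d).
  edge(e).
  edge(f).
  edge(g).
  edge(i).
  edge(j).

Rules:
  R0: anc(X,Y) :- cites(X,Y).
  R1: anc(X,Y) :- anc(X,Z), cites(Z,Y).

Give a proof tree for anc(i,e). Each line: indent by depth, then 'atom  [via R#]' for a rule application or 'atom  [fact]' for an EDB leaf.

round 1: derive anc(e,j) via R0 from cites(e,j)
round 1: derive anc(f,c) via R0 from cites(f,c)
round 1: derive anc(f,e) via R0 from cites(f,e)
round 1: derive anc(f,i) via R0 from cites(f,i)
round 1: derive anc(i,f) via R0 from cites(i,f)
round 1: derive anc(j,e) via R0 from cites(j,e)
round 1: derive anc(j,i) via R0 from cites(j,i)
round 2: derive anc(e,e) via R1 from anc(e,j), cites(j,e)
round 2: derive anc(e,i) via R1 from anc(e,j), cites(j,i)
round 2: derive anc(f,f) via R1 from anc(f,i), cites(i,f)
round 2: derive anc(f,j) via R1 from anc(f,e), cites(e,j)
round 2: derive anc(i,c) via R1 from anc(i,f), cites(f,c)
round 2: derive anc(i,e) via R1 from anc(i,f), cites(f,e)
round 2: derive anc(i,i) via R1 from anc(i,f), cites(f,i)
round 2: derive anc(j,f) via R1 from anc(j,i), cites(i,f)
round 2: derive anc(j,j) via R1 from anc(j,e), cites(e,j)
round 3: derive anc(e,f) via R1 from anc(e,i), cites(i,f)
round 3: derive anc(i,j) via R1 from anc(i,e), cites(e,j)
round 3: derive anc(j,c) via R1 from anc(j,f), cites(f,c)
round 4: derive anc(e,c) via R1 from anc(e,f), cites(f,c)

anc(i,e)  [via R1]
  anc(i,f)  [via R0]
    cites(i,f)  [fact]
  cites(f,e)  [fact]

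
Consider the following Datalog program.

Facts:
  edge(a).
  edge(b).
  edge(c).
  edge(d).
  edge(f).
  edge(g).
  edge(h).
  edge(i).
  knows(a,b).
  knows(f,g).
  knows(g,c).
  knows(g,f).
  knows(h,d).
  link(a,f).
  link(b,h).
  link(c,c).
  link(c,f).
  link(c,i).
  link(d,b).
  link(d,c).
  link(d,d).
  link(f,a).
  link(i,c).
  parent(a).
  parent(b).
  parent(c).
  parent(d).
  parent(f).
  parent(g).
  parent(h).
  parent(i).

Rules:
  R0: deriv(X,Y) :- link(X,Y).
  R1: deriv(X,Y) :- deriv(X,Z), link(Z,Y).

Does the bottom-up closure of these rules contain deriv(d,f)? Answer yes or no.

round 1: derive deriv(a,f) via R0 from link(a,f)
round 1: derive deriv(b,h) via R0 from link(b,h)
round 1: derive deriv(c,c) via R0 from link(c,c)
round 1: derive deriv(c,f) via R0 from link(c,f)
round 1: derive deriv(c,i) via R0 from link(c,i)
round 1: derive deriv(d,b) via R0 from link(d,b)
round 1: derive deriv(d,c) via R0 from link(d,c)
round 1: derive deriv(d,d) via R0 from link(d,d)
round 1: derive deriv(f,a) via R0 from link(f,a)
round 1: derive deriv(i,c) via R0 from link(i,c)
round 2: derive deriv(a,a) via R1 from deriv(a,f), link(f,a)
round 2: derive deriv(c,a) via R1 from deriv(c,f), link(f,a)
round 2: derive deriv(d,f) via R1 from deriv(d,c), link(c,f)
round 2: derive deriv(d,h) via R1 from deriv(d,b), link(b,h)
round 2: derive deriv(d,i) via R1 from deriv(d,c), link(c,i)
round 2: derive deriv(f,f) via R1 from deriv(f,a), link(a,f)
round 2: derive deriv(i,f) via R1 from deriv(i,c), link(c,f)
round 2: derive deriv(i,i) via R1 from deriv(i,c), link(c,i)
round 3: derive deriv(d,a) via R1 from deriv(d,f), link(f,a)
round 3: derive deriv(i,a) via R1 from deriv(i,f), link(f,a)

yes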